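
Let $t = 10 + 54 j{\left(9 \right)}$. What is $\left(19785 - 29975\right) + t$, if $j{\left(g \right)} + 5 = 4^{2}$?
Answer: $-9586$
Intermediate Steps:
$j{\left(g \right)} = 11$ ($j{\left(g \right)} = -5 + 4^{2} = -5 + 16 = 11$)
$t = 604$ ($t = 10 + 54 \cdot 11 = 10 + 594 = 604$)
$\left(19785 - 29975\right) + t = \left(19785 - 29975\right) + 604 = -10190 + 604 = -9586$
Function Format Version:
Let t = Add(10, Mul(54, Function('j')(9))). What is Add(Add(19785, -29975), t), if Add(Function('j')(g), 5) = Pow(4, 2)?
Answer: -9586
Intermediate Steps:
Function('j')(g) = 11 (Function('j')(g) = Add(-5, Pow(4, 2)) = Add(-5, 16) = 11)
t = 604 (t = Add(10, Mul(54, 11)) = Add(10, 594) = 604)
Add(Add(19785, -29975), t) = Add(Add(19785, -29975), 604) = Add(-10190, 604) = -9586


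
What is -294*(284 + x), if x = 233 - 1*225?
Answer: -85848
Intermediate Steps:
x = 8 (x = 233 - 225 = 8)
-294*(284 + x) = -294*(284 + 8) = -294*292 = -85848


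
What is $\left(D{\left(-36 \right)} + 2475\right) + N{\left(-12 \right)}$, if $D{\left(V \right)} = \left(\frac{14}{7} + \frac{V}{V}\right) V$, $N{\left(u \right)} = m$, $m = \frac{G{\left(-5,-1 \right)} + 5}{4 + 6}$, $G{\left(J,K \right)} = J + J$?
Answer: $\frac{4733}{2} \approx 2366.5$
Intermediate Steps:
$G{\left(J,K \right)} = 2 J$
$m = - \frac{1}{2}$ ($m = \frac{2 \left(-5\right) + 5}{4 + 6} = \frac{-10 + 5}{10} = \left(-5\right) \frac{1}{10} = - \frac{1}{2} \approx -0.5$)
$N{\left(u \right)} = - \frac{1}{2}$
$D{\left(V \right)} = 3 V$ ($D{\left(V \right)} = \left(14 \cdot \frac{1}{7} + 1\right) V = \left(2 + 1\right) V = 3 V$)
$\left(D{\left(-36 \right)} + 2475\right) + N{\left(-12 \right)} = \left(3 \left(-36\right) + 2475\right) - \frac{1}{2} = \left(-108 + 2475\right) - \frac{1}{2} = 2367 - \frac{1}{2} = \frac{4733}{2}$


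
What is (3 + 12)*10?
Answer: 150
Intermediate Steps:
(3 + 12)*10 = 15*10 = 150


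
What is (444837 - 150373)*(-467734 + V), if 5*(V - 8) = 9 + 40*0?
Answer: -688639694144/5 ≈ -1.3773e+11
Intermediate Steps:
V = 49/5 (V = 8 + (9 + 40*0)/5 = 8 + (9 + 0)/5 = 8 + (⅕)*9 = 8 + 9/5 = 49/5 ≈ 9.8000)
(444837 - 150373)*(-467734 + V) = (444837 - 150373)*(-467734 + 49/5) = 294464*(-2338621/5) = -688639694144/5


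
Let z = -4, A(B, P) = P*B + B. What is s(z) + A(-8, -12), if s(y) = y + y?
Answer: 80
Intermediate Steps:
A(B, P) = B + B*P (A(B, P) = B*P + B = B + B*P)
s(y) = 2*y
s(z) + A(-8, -12) = 2*(-4) - 8*(1 - 12) = -8 - 8*(-11) = -8 + 88 = 80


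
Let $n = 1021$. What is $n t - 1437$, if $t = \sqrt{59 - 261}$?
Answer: $-1437 + 1021 i \sqrt{202} \approx -1437.0 + 14511.0 i$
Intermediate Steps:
$t = i \sqrt{202}$ ($t = \sqrt{-202} = i \sqrt{202} \approx 14.213 i$)
$n t - 1437 = 1021 i \sqrt{202} - 1437 = -1437 + 1021 i \sqrt{202}$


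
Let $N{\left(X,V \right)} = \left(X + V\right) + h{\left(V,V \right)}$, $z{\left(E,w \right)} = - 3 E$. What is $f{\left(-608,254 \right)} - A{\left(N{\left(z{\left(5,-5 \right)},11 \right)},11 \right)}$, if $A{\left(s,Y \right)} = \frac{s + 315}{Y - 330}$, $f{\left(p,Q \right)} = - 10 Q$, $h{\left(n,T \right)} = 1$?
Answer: $- \frac{809948}{319} \approx -2539.0$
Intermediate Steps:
$N{\left(X,V \right)} = 1 + V + X$ ($N{\left(X,V \right)} = \left(X + V\right) + 1 = \left(V + X\right) + 1 = 1 + V + X$)
$A{\left(s,Y \right)} = \frac{315 + s}{-330 + Y}$
$f{\left(-608,254 \right)} - A{\left(N{\left(z{\left(5,-5 \right)},11 \right)},11 \right)} = \left(-10\right) 254 - \frac{315 + \left(1 + 11 - 15\right)}{-330 + 11} = -2540 - \frac{315 + \left(1 + 11 - 15\right)}{-319} = -2540 - - \frac{315 - 3}{319} = -2540 - \left(- \frac{1}{319}\right) 312 = -2540 - - \frac{312}{319} = -2540 + \frac{312}{319} = - \frac{809948}{319}$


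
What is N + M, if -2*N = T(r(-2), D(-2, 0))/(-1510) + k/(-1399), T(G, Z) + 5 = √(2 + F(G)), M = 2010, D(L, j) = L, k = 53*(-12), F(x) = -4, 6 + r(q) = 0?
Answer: 1698248489/844996 + I*√2/3020 ≈ 2009.8 + 0.00046828*I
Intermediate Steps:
r(q) = -6 (r(q) = -6 + 0 = -6)
k = -636
T(G, Z) = -5 + I*√2 (T(G, Z) = -5 + √(2 - 4) = -5 + √(-2) = -5 + I*√2)
N = -193471/844996 + I*√2/3020 (N = -((-5 + I*√2)/(-1510) - 636/(-1399))/2 = -((-5 + I*√2)*(-1/1510) - 636*(-1/1399))/2 = -((1/302 - I*√2/1510) + 636/1399)/2 = -(193471/422498 - I*√2/1510)/2 = -193471/844996 + I*√2/3020 ≈ -0.22896 + 0.00046828*I)
N + M = (-193471/844996 + I*√2/3020) + 2010 = 1698248489/844996 + I*√2/3020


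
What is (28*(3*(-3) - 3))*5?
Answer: -1680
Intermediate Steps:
(28*(3*(-3) - 3))*5 = (28*(-9 - 3))*5 = (28*(-12))*5 = -336*5 = -1680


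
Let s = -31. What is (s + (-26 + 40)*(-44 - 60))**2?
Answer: 2211169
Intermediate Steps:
(s + (-26 + 40)*(-44 - 60))**2 = (-31 + (-26 + 40)*(-44 - 60))**2 = (-31 + 14*(-104))**2 = (-31 - 1456)**2 = (-1487)**2 = 2211169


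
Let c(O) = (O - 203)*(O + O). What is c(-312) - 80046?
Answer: 241314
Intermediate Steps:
c(O) = 2*O*(-203 + O) (c(O) = (-203 + O)*(2*O) = 2*O*(-203 + O))
c(-312) - 80046 = 2*(-312)*(-203 - 312) - 80046 = 2*(-312)*(-515) - 80046 = 321360 - 80046 = 241314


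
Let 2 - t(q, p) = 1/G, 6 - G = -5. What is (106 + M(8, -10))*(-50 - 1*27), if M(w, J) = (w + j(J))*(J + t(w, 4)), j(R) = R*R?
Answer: 59122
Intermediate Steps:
G = 11 (G = 6 - 1*(-5) = 6 + 5 = 11)
j(R) = R²
t(q, p) = 21/11 (t(q, p) = 2 - 1/11 = 21/11)
M(w, J) = (21/11 + J)*(w + J²) (M(w, J) = (w + J²)*(J + 21/11) = (w + J²)*(21/11 + J) = (21/11 + J)*(w + J²))
(106 + M(8, -10))*(-50 - 1*27) = (106 + ((-10)³ + (21/11)*8 + (21/11)*(-10)² - 10*8))*(-50 - 1*27) = (106 + (-1000 + 168/11 + (21/11)*100 - 80))*(-50 - 27) = (106 + (-1000 + 168/11 + 2100/11 - 80))*(-77) = (106 - 9612/11)*(-77) = -8446/11*(-77) = 59122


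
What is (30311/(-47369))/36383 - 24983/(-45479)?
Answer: 6150711630496/11197100846519 ≈ 0.54931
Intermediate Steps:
(30311/(-47369))/36383 - 24983/(-45479) = (30311*(-1/47369))*(1/36383) - 24983*(-1/45479) = -30311/47369*1/36383 + 3569/6497 = -30311/1723426327 + 3569/6497 = 6150711630496/11197100846519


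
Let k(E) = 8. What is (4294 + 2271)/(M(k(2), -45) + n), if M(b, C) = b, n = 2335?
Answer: 6565/2343 ≈ 2.8020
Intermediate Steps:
(4294 + 2271)/(M(k(2), -45) + n) = (4294 + 2271)/(8 + 2335) = 6565/2343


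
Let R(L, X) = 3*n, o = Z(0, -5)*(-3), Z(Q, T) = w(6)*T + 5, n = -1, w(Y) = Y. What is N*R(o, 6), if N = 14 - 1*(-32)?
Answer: -138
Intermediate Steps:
N = 46 (N = 14 + 32 = 46)
Z(Q, T) = 5 + 6*T (Z(Q, T) = 6*T + 5 = 5 + 6*T)
o = 75 (o = (5 + 6*(-5))*(-3) = (5 - 30)*(-3) = -25*(-3) = 75)
R(L, X) = -3 (R(L, X) = 3*(-1) = -3)
N*R(o, 6) = 46*(-3) = -138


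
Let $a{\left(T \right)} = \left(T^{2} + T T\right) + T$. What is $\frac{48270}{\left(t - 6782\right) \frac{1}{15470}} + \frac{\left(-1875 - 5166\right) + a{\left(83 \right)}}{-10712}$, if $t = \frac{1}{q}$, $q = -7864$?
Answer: $- \frac{5242071575532115}{47609170674} \approx -1.1011 \cdot 10^{5}$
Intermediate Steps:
$t = - \frac{1}{7864}$ ($t = \frac{1}{-7864} = - \frac{1}{7864} \approx -0.00012716$)
$a{\left(T \right)} = T + 2 T^{2}$ ($a{\left(T \right)} = \left(T^{2} + T^{2}\right) + T = 2 T^{2} + T = T + 2 T^{2}$)
$\frac{48270}{\left(t - 6782\right) \frac{1}{15470}} + \frac{\left(-1875 - 5166\right) + a{\left(83 \right)}}{-10712} = \frac{48270}{\left(- \frac{1}{7864} - 6782\right) \frac{1}{15470}} + \frac{\left(-1875 - 5166\right) + 83 \left(1 + 2 \cdot 83\right)}{-10712} = \frac{48270}{\left(- \frac{1}{7864} - 6782\right) \frac{1}{15470}} + \left(-7041 + 83 \left(1 + 166\right)\right) \left(- \frac{1}{10712}\right) = \frac{48270}{\left(- \frac{53333649}{7864}\right) \frac{1}{15470}} + \left(-7041 + 83 \cdot 167\right) \left(- \frac{1}{10712}\right) = \frac{48270}{- \frac{53333649}{121656080}} + \left(-7041 + 13861\right) \left(- \frac{1}{10712}\right) = 48270 \left(- \frac{121656080}{53333649}\right) + 6820 \left(- \frac{1}{10712}\right) = - \frac{1957446327200}{17777883} - \frac{1705}{2678} = - \frac{5242071575532115}{47609170674}$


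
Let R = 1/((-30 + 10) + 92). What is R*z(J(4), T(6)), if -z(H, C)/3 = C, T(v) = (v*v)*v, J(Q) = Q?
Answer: -9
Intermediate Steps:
T(v) = v**3 (T(v) = v**2*v = v**3)
R = 1/72 (R = 1/(-20 + 92) = 1/72 ≈ 0.013889)
z(H, C) = -3*C
R*z(J(4), T(6)) = (-3*6**3)/72 = (-3*216)/72 = (1/72)*(-648) = -9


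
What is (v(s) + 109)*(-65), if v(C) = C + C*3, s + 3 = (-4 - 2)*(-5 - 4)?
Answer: -20345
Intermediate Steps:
s = 51 (s = -3 + (-4 - 2)*(-5 - 4) = -3 - 6*(-9) = -3 + 54 = 51)
v(C) = 4*C (v(C) = C + 3*C = 4*C)
(v(s) + 109)*(-65) = (4*51 + 109)*(-65) = (204 + 109)*(-65) = 313*(-65) = -20345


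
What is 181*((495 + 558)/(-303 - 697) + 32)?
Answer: 5601407/1000 ≈ 5601.4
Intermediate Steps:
181*((495 + 558)/(-303 - 697) + 32) = 181*(1053/(-1000) + 32) = 181*(1053*(-1/1000) + 32) = 181*(-1053/1000 + 32) = 181*(30947/1000) = 5601407/1000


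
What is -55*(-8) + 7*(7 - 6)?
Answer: 447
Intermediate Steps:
-55*(-8) + 7*(7 - 6) = -55*(-8) + 7*1 = 440 + 7 = 447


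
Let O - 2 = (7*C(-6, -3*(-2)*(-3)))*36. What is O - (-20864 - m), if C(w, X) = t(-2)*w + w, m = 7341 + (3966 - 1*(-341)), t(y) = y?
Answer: 34026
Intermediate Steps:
m = 11648 (m = 7341 + (3966 + 341) = 7341 + 4307 = 11648)
C(w, X) = -w (C(w, X) = -2*w + w = -w)
O = 1514 (O = 2 + (7*(-1*(-6)))*36 = 2 + (7*6)*36 = 2 + 42*36 = 2 + 1512 = 1514)
O - (-20864 - m) = 1514 - (-20864 - 1*11648) = 1514 - (-20864 - 11648) = 1514 - 1*(-32512) = 1514 + 32512 = 34026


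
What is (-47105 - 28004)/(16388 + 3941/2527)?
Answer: -27114349/5916631 ≈ -4.5827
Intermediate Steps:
(-47105 - 28004)/(16388 + 3941/2527) = -75109/(16388 + 3941*(1/2527)) = -75109/(16388 + 563/361) = -75109/5916631/361 = -75109*361/5916631 = -27114349/5916631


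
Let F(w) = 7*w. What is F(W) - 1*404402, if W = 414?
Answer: -401504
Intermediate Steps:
F(W) - 1*404402 = 7*414 - 1*404402 = 2898 - 404402 = -401504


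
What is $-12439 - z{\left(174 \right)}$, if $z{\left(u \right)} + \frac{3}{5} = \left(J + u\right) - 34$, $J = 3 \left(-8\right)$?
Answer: $- \frac{62772}{5} \approx -12554.0$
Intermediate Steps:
$J = -24$
$z{\left(u \right)} = - \frac{293}{5} + u$ ($z{\left(u \right)} = - \frac{3}{5} + \left(\left(-24 + u\right) - 34\right) = - \frac{3}{5} + \left(-58 + u\right) = - \frac{293}{5} + u$)
$-12439 - z{\left(174 \right)} = -12439 - \left(- \frac{293}{5} + 174\right) = -12439 - \frac{577}{5} = - \frac{62772}{5}$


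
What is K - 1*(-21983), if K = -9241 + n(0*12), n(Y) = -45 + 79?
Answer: 12776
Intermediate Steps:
n(Y) = 34
K = -9207 (K = -9241 + 34 = -9207)
K - 1*(-21983) = -9207 - 1*(-21983) = -9207 + 21983 = 12776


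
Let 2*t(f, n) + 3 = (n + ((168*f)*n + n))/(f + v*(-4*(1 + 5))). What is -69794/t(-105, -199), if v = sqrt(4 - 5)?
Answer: 51449458525044/12322044621913 + 11758765815744*I/12322044621913 ≈ 4.1754 + 0.95429*I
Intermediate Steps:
v = I (v = sqrt(-1) = I ≈ 1.0*I)
t(f, n) = -3/2 + (2*n + 168*f*n)/(2*(f - 24*I)) (t(f, n) = -3/2 + ((n + ((168*f)*n + n))/(f + I*(-4*(1 + 5))))/2 = -3/2 + ((n + (168*f*n + n))/(f + I*(-4*6)))/2 = -3/2 + ((n + (n + 168*f*n))/(f + I*(-24)))/2 = -3/2 + ((2*n + 168*f*n)/(f - 24*I))/2 = -3/2 + (2*n + 168*f*n)/(2*(f - 24*I)))
-69794/t(-105, -199) = -69794*(-105 - 24*I)/(-199 + 36*I - 3/2*(-105) + 84*(-105)*(-199)) = -69794*(-105 - 24*I)/(-199 + 36*I + 315/2 + 1755180) = -69794*4*(-105 - 24*I)*(3510277/2 - 36*I)/12322044621913 = -279176*(-105 - 24*I)*(3510277/2 - 36*I)/12322044621913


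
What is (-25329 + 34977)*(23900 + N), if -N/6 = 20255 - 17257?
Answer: 57038976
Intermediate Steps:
N = -17988 (N = -6*(20255 - 17257) = -6*2998 = -17988)
(-25329 + 34977)*(23900 + N) = (-25329 + 34977)*(23900 - 17988) = 9648*5912 = 57038976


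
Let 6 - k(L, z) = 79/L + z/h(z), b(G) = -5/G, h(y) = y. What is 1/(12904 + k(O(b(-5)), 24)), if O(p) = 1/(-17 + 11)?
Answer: 1/13383 ≈ 7.4722e-5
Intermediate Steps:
O(p) = -⅙ (O(p) = 1/(-6) = -⅙)
k(L, z) = 5 - 79/L (k(L, z) = 6 - (79/L + z/z) = 6 - (79/L + 1) = 6 - (1 + 79/L) = 6 + (-1 - 79/L) = 5 - 79/L)
1/(12904 + k(O(b(-5)), 24)) = 1/(12904 + (5 - 79/(-⅙))) = 1/(12904 + (5 - 79*(-6))) = 1/(12904 + (5 + 474)) = 1/(12904 + 479) = 1/13383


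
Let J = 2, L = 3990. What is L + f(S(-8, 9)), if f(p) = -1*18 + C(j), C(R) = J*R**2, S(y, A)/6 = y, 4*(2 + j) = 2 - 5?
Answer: 31897/8 ≈ 3987.1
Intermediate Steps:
j = -11/4 (j = -2 + (2 - 5)/4 = -2 + (1/4)*(-3) = -2 - 3/4 = -11/4 ≈ -2.7500)
S(y, A) = 6*y
C(R) = 2*R**2
f(p) = -23/8 (f(p) = -1*18 + 2*(-11/4)**2 = -18 + 2*(121/16) = -18 + 121/8 = -23/8)
L + f(S(-8, 9)) = 3990 - 23/8 = 31897/8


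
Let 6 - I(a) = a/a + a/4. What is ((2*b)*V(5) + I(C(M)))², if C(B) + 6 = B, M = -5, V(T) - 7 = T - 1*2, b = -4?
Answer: 83521/16 ≈ 5220.1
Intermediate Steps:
V(T) = 5 + T (V(T) = 7 + (T - 1*2) = 7 + (T - 2) = 7 + (-2 + T) = 5 + T)
C(B) = -6 + B
I(a) = 5 - a/4 (I(a) = 6 - (a/a + a/4) = 6 - (1 + a*(¼)) = 6 - (1 + a/4) = 6 + (-1 - a/4) = 5 - a/4)
((2*b)*V(5) + I(C(M)))² = ((2*(-4))*(5 + 5) + (5 - (-6 - 5)/4))² = (-8*10 + (5 - ¼*(-11)))² = (-80 + (5 + 11/4))² = (-80 + 31/4)² = (-289/4)² = 83521/16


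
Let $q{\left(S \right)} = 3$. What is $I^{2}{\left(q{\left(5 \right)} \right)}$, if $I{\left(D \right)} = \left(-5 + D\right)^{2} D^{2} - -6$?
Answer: $1764$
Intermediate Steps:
$I{\left(D \right)} = 6 + D^{2} \left(-5 + D\right)^{2}$ ($I{\left(D \right)} = D^{2} \left(-5 + D\right)^{2} + 6 = 6 + D^{2} \left(-5 + D\right)^{2}$)
$I^{2}{\left(q{\left(5 \right)} \right)} = \left(6 + 3^{2} \left(-5 + 3\right)^{2}\right)^{2} = \left(6 + 9 \left(-2\right)^{2}\right)^{2} = \left(6 + 9 \cdot 4\right)^{2} = \left(6 + 36\right)^{2} = 42^{2} = 1764$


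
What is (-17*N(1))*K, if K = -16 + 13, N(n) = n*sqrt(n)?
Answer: 51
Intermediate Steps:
N(n) = n**(3/2)
K = -3
(-17*N(1))*K = -17*1**(3/2)*(-3) = -17*1*(-3) = -17*(-3) = 51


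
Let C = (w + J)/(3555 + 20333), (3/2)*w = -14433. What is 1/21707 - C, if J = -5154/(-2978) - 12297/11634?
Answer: 172301430622957/427744130739296 ≈ 0.40281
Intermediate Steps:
w = -9622 (w = (⅔)*(-14433) = -9622)
J = 3890195/5774342 (J = -5154*(-1/2978) - 12297*1/11634 = 2577/1489 - 4099/3878 = 3890195/5774342 ≈ 0.67370)
C = -55556828529/137937481696 (C = (-9622 + 3890195/5774342)/(3555 + 20333) = -55556828529/5774342/23888 = -55556828529/5774342*1/23888 = -55556828529/137937481696 ≈ -0.40277)
1/21707 - C = 1/21707 - 1*(-55556828529/137937481696) = 1/21707 + 55556828529/137937481696 = 172301430622957/427744130739296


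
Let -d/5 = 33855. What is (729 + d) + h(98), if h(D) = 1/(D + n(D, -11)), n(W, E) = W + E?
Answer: -31181009/185 ≈ -1.6855e+5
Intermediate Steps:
n(W, E) = E + W
d = -169275 (d = -5*33855 = -169275)
h(D) = 1/(-11 + 2*D) (h(D) = 1/(D + (-11 + D)) = 1/(-11 + 2*D))
(729 + d) + h(98) = (729 - 169275) + 1/(-11 + 2*98) = -168546 + 1/(-11 + 196) = -168546 + 1/185 = -31181009/185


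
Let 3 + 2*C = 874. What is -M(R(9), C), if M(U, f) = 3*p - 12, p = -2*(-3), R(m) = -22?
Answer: -6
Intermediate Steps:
C = 871/2 (C = -3/2 + (½)*874 = -3/2 + 437 = 871/2 ≈ 435.50)
p = 6
M(U, f) = 6 (M(U, f) = 3*6 - 12 = 18 - 12 = 6)
-M(R(9), C) = -1*6 = -6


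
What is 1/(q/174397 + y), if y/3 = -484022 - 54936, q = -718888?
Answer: -174397/281978693866 ≈ -6.1848e-7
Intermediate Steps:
y = -1616874 (y = 3*(-484022 - 54936) = 3*(-538958) = -1616874)
1/(q/174397 + y) = 1/(-718888/174397 - 1616874) = 1/(-281978693866/174397) = -174397/281978693866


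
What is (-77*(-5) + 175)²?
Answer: 313600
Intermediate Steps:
(-77*(-5) + 175)² = (385 + 175)² = 560² = 313600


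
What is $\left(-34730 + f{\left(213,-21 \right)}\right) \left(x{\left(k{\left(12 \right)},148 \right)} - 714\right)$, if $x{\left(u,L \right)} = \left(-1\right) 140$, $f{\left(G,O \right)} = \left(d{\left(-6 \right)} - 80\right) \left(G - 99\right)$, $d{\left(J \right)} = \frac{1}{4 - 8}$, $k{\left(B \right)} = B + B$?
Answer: $37472239$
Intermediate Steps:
$k{\left(B \right)} = 2 B$
$d{\left(J \right)} = - \frac{1}{4}$ ($d{\left(J \right)} = \frac{1}{-4} = - \frac{1}{4}$)
$f{\left(G,O \right)} = \frac{31779}{4} - \frac{321 G}{4}$ ($f{\left(G,O \right)} = \left(- \frac{1}{4} - 80\right) \left(G - 99\right) = - \frac{321 \left(-99 + G\right)}{4} = \frac{31779}{4} - \frac{321 G}{4}$)
$x{\left(u,L \right)} = -140$
$\left(-34730 + f{\left(213,-21 \right)}\right) \left(x{\left(k{\left(12 \right)},148 \right)} - 714\right) = \left(-34730 + \left(\frac{31779}{4} - \frac{68373}{4}\right)\right) \left(-140 - 714\right) = \left(-34730 + \left(\frac{31779}{4} - \frac{68373}{4}\right)\right) \left(-854\right) = \left(-34730 - \frac{18297}{2}\right) \left(-854\right) = \left(- \frac{87757}{2}\right) \left(-854\right) = 37472239$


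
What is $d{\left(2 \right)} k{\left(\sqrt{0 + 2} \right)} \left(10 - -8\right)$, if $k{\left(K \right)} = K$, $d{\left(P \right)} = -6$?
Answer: $- 108 \sqrt{2} \approx -152.74$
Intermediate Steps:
$d{\left(2 \right)} k{\left(\sqrt{0 + 2} \right)} \left(10 - -8\right) = - 6 \sqrt{0 + 2} \left(10 - -8\right) = - 6 \sqrt{2} \left(10 + 8\right) = - 6 \sqrt{2} \cdot 18 = - 108 \sqrt{2}$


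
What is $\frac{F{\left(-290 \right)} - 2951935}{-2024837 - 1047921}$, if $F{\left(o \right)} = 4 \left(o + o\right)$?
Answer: $\frac{2954255}{3072758} \approx 0.96143$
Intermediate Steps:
$F{\left(o \right)} = 8 o$ ($F{\left(o \right)} = 4 \cdot 2 o = 8 o$)
$\frac{F{\left(-290 \right)} - 2951935}{-2024837 - 1047921} = \frac{8 \left(-290\right) - 2951935}{-2024837 - 1047921} = \frac{-2320 - 2951935}{-3072758} = \left(-2954255\right) \left(- \frac{1}{3072758}\right) = \frac{2954255}{3072758}$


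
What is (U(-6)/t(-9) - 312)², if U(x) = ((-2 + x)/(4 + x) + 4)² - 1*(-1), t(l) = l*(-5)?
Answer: 7812025/81 ≈ 96445.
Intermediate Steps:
t(l) = -5*l
U(x) = 1 + (4 + (-2 + x)/(4 + x))² (U(x) = ((-2 + x)/(4 + x) + 4)² + 1 = (4 + (-2 + x)/(4 + x))² + 1 = 1 + (4 + (-2 + x)/(4 + x))²)
(U(-6)/t(-9) - 312)² = ((1 + (14 + 5*(-6))²/(4 - 6)²)/((-5*(-9))) - 312)² = ((1 + (14 - 30)²/(-2)²)/45 - 312)² = ((1 + (¼)*(-16)²)*(1/45) - 312)² = ((1 + (¼)*256)*(1/45) - 312)² = ((1 + 64)*(1/45) - 312)² = (65*(1/45) - 312)² = (13/9 - 312)² = (-2795/9)² = 7812025/81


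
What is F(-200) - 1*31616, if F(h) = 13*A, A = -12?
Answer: -31772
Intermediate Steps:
F(h) = -156 (F(h) = 13*(-12) = -156)
F(-200) - 1*31616 = -156 - 1*31616 = -156 - 31616 = -31772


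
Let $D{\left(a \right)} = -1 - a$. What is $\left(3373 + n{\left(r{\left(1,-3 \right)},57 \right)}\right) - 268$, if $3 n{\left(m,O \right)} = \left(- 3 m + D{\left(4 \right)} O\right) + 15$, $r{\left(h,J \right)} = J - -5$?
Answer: $3013$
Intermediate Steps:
$r{\left(h,J \right)} = 5 + J$ ($r{\left(h,J \right)} = J + 5 = 5 + J$)
$n{\left(m,O \right)} = 5 - m - \frac{5 O}{3}$ ($n{\left(m,O \right)} = \frac{\left(- 3 m + \left(-1 - 4\right) O\right) + 15}{3} = \frac{\left(- 3 m - 5 O\right) + 15}{3} = \frac{\left(- 5 O - 3 m\right) + 15}{3} = \frac{15 - 5 O - 3 m}{3} = 5 - m - \frac{5 O}{3}$)
$\left(3373 + n{\left(r{\left(1,-3 \right)},57 \right)}\right) - 268 = \left(3373 - 92\right) - 268 = 3281 - 268 = 3013$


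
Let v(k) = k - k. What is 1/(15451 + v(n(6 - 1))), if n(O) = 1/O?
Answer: 1/15451 ≈ 6.4721e-5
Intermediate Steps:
v(k) = 0
1/(15451 + v(n(6 - 1))) = 1/(15451 + 0) = 1/15451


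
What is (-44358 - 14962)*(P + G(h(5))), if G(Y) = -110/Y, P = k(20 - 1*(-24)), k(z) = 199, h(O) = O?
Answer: -10499640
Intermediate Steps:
P = 199
(-44358 - 14962)*(P + G(h(5))) = (-44358 - 14962)*(199 - 110/5) = -59320*(199 - 110*1/5) = -59320*(199 - 22) = -59320*177 = -10499640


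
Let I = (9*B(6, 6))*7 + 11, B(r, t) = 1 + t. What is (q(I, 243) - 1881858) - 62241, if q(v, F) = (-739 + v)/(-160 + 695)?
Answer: -1040093252/535 ≈ -1.9441e+6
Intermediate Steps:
I = 452 (I = (9*(1 + 6))*7 + 11 = (9*7)*7 + 11 = 63*7 + 11 = 441 + 11 = 452)
q(v, F) = -739/535 + v/535 (q(v, F) = (-739 + v)/535 = (-739 + v)*(1/535) = -739/535 + v/535)
(q(I, 243) - 1881858) - 62241 = ((-739/535 + (1/535)*452) - 1881858) - 62241 = ((-739/535 + 452/535) - 1881858) - 62241 = (-287/535 - 1881858) - 62241 = -1006794317/535 - 62241 = -1040093252/535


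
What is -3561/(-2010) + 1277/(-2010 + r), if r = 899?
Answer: 463167/744370 ≈ 0.62223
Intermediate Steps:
-3561/(-2010) + 1277/(-2010 + r) = -3561/(-2010) + 1277/(-2010 + 899) = -3561*(-1/2010) + 1277/(-1111) = 1187/670 + 1277*(-1/1111) = 1187/670 - 1277/1111 = 463167/744370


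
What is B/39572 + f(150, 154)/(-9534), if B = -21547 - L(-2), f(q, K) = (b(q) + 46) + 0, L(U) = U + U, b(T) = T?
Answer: -15224791/26948532 ≈ -0.56496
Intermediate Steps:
L(U) = 2*U
f(q, K) = 46 + q (f(q, K) = (q + 46) + 0 = (46 + q) + 0 = 46 + q)
B = -21543 (B = -21547 - 2*(-2) = -21547 - 1*(-4) = -21547 + 4 = -21543)
B/39572 + f(150, 154)/(-9534) = -21543/39572 + (46 + 150)/(-9534) = -21543*1/39572 + 196*(-1/9534) = -21543/39572 - 14/681 = -15224791/26948532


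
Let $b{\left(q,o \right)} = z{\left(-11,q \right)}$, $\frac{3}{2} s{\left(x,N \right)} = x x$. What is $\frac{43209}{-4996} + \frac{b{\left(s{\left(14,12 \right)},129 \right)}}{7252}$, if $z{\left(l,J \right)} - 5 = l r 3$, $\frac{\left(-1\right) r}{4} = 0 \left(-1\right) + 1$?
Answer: $- \frac{19541701}{2264437} \approx -8.6298$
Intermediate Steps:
$r = -4$ ($r = - 4 \left(0 \left(-1\right) + 1\right) = - 4 \left(0 + 1\right) = \left(-4\right) 1 = -4$)
$s{\left(x,N \right)} = \frac{2 x^{2}}{3}$ ($s{\left(x,N \right)} = \frac{2 x x}{3} = \frac{2 x^{2}}{3}$)
$z{\left(l,J \right)} = 5 - 12 l$ ($z{\left(l,J \right)} = 5 + l \left(-4\right) 3 = 5 + - 4 l 3 = 5 - 12 l$)
$b{\left(q,o \right)} = 137$ ($b{\left(q,o \right)} = 5 - -132 = 5 + 132 = 137$)
$\frac{43209}{-4996} + \frac{b{\left(s{\left(14,12 \right)},129 \right)}}{7252} = \frac{43209}{-4996} + \frac{137}{7252} = 43209 \left(- \frac{1}{4996}\right) + 137 \cdot \frac{1}{7252} = - \frac{43209}{4996} + \frac{137}{7252} = - \frac{19541701}{2264437}$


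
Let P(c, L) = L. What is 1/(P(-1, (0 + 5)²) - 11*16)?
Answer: -1/151 ≈ -0.0066225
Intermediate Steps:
1/(P(-1, (0 + 5)²) - 11*16) = 1/((0 + 5)² - 11*16) = 1/(5² - 176) = 1/(25 - 176) = 1/(-151) = -1/151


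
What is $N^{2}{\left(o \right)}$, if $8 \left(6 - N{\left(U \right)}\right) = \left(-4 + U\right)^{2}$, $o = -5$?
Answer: $\frac{1089}{64} \approx 17.016$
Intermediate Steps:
$N{\left(U \right)} = 6 - \frac{\left(-4 + U\right)^{2}}{8}$
$N^{2}{\left(o \right)} = \left(6 - \frac{\left(-4 - 5\right)^{2}}{8}\right)^{2} = \left(6 - \frac{\left(-9\right)^{2}}{8}\right)^{2} = \left(6 - \frac{81}{8}\right)^{2} = \left(- \frac{33}{8}\right)^{2} = \frac{1089}{64}$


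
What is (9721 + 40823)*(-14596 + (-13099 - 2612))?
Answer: -1531837008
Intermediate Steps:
(9721 + 40823)*(-14596 + (-13099 - 2612)) = 50544*(-14596 - 15711) = 50544*(-30307) = -1531837008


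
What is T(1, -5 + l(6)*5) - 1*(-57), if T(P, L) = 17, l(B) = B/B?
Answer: 74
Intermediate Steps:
l(B) = 1
T(1, -5 + l(6)*5) - 1*(-57) = 17 - 1*(-57) = 17 + 57 = 74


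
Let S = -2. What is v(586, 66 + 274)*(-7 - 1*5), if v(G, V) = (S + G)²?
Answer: -4092672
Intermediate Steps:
v(G, V) = (-2 + G)²
v(586, 66 + 274)*(-7 - 1*5) = (-2 + 586)²*(-7 - 1*5) = 584²*(-7 - 5) = 341056*(-12) = -4092672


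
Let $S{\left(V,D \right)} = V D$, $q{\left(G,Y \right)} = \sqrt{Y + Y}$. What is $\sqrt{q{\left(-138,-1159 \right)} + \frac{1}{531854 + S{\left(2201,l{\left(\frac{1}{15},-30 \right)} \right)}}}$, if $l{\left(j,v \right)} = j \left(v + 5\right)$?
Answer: $\frac{\sqrt{4753671 + 2510820886249 i \sqrt{2318}}}{1584557} \approx 4.9064 + 4.9064 i$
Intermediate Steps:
$q{\left(G,Y \right)} = \sqrt{2} \sqrt{Y}$ ($q{\left(G,Y \right)} = \sqrt{2 Y} = \sqrt{2} \sqrt{Y}$)
$l{\left(j,v \right)} = j \left(5 + v\right)$
$S{\left(V,D \right)} = D V$
$\sqrt{q{\left(-138,-1159 \right)} + \frac{1}{531854 + S{\left(2201,l{\left(\frac{1}{15},-30 \right)} \right)}}} = \sqrt{\sqrt{2} \sqrt{-1159} + \frac{1}{531854 + \frac{5 - 30}{15} \cdot 2201}} = \sqrt{\sqrt{2} i \sqrt{1159} + \frac{1}{531854 + \frac{1}{15} \left(-25\right) 2201}} = \sqrt{i \sqrt{2318} + \frac{1}{531854 - \frac{11005}{3}}} = \sqrt{i \sqrt{2318} + \frac{1}{\frac{1584557}{3}}} = \sqrt{i \sqrt{2318} + \frac{3}{1584557}} = \sqrt{\frac{3}{1584557} + i \sqrt{2318}}$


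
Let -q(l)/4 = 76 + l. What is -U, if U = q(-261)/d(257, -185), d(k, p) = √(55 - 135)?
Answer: 37*I*√5 ≈ 82.734*I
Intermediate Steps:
d(k, p) = 4*I*√5 (d(k, p) = √(-80) = 4*I*√5)
q(l) = -304 - 4*l (q(l) = -4*(76 + l) = -304 - 4*l)
U = -37*I*√5 (U = (-304 - 4*(-261))/((4*I*√5)) = (-304 + 1044)*(-I*√5/20) = 740*(-I*√5/20) = -37*I*√5 ≈ -82.734*I)
-U = -(-37)*I*√5 = 37*I*√5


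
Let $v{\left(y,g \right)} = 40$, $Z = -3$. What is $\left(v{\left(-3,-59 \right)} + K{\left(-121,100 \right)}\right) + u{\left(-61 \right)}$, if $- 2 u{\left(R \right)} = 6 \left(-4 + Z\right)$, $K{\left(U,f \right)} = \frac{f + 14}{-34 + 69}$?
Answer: $\frac{2249}{35} \approx 64.257$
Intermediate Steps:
$K{\left(U,f \right)} = \frac{2}{5} + \frac{f}{35}$ ($K{\left(U,f \right)} = \frac{14 + f}{35} = \left(14 + f\right) \frac{1}{35} = \frac{2}{5} + \frac{f}{35}$)
$u{\left(R \right)} = 21$ ($u{\left(R \right)} = - \frac{6 \left(-4 - 3\right)}{2} = - \frac{6 \left(-7\right)}{2} = \left(- \frac{1}{2}\right) \left(-42\right) = 21$)
$\left(v{\left(-3,-59 \right)} + K{\left(-121,100 \right)}\right) + u{\left(-61 \right)} = \left(40 + \left(\frac{2}{5} + \frac{1}{35} \cdot 100\right)\right) + 21 = \left(40 + \left(\frac{2}{5} + \frac{20}{7}\right)\right) + 21 = \left(40 + \frac{114}{35}\right) + 21 = \frac{1514}{35} + 21 = \frac{2249}{35}$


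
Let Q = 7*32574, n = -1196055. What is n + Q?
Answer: -968037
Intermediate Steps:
Q = 228018
n + Q = -1196055 + 228018 = -968037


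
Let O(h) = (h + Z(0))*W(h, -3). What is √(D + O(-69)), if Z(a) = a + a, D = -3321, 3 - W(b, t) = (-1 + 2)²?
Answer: I*√3459 ≈ 58.813*I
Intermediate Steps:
W(b, t) = 2 (W(b, t) = 3 - (-1 + 2)² = 3 - 1*1² = 3 - 1*1 = 3 - 1 = 2)
Z(a) = 2*a
O(h) = 2*h (O(h) = (h + 2*0)*2 = (h + 0)*2 = h*2 = 2*h)
√(D + O(-69)) = √(-3321 + 2*(-69)) = √(-3321 - 138) = √(-3459) = I*√3459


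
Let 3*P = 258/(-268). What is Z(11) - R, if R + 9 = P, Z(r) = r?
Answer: 2723/134 ≈ 20.321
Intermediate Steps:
P = -43/134 (P = (258/(-268))/3 = (258*(-1/268))/3 = (⅓)*(-129/134) = -43/134 ≈ -0.32090)
R = -1249/134 (R = -9 - 43/134 = -1249/134 ≈ -9.3209)
Z(11) - R = 11 - 1*(-1249/134) = 11 + 1249/134 = 2723/134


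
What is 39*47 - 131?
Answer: 1702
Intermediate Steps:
39*47 - 131 = 1833 - 131 = 1702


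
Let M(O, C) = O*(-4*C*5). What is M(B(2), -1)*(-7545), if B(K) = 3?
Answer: -452700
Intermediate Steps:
M(O, C) = -20*C*O (M(O, C) = O*(-20*C) = -20*C*O)
M(B(2), -1)*(-7545) = -20*(-1)*3*(-7545) = 60*(-7545) = -452700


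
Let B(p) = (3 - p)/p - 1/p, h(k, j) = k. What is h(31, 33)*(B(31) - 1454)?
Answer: -45103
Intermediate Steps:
B(p) = -1/p + (3 - p)/p (B(p) = (3 - p)/p - 1/p = -1/p + (3 - p)/p)
h(31, 33)*(B(31) - 1454) = 31*((2 - 1*31)/31 - 1454) = 31*((2 - 31)/31 - 1454) = 31*((1/31)*(-29) - 1454) = 31*(-29/31 - 1454) = 31*(-45103/31) = -45103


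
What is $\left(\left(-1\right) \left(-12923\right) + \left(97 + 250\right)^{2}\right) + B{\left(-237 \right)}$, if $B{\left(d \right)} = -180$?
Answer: $133152$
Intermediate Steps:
$\left(\left(-1\right) \left(-12923\right) + \left(97 + 250\right)^{2}\right) + B{\left(-237 \right)} = \left(\left(-1\right) \left(-12923\right) + \left(97 + 250\right)^{2}\right) - 180 = \left(12923 + 347^{2}\right) - 180 = \left(12923 + 120409\right) - 180 = 133332 - 180 = 133152$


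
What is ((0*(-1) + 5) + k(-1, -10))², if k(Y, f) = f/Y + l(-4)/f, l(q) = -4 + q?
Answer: 6241/25 ≈ 249.64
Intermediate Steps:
k(Y, f) = -8/f + f/Y (k(Y, f) = f/Y + (-4 - 4)/f = f/Y - 8/f = -8/f + f/Y)
((0*(-1) + 5) + k(-1, -10))² = ((0*(-1) + 5) + (-8/(-10) - 10/(-1)))² = ((0 + 5) + (-8*(-⅒) - 10*(-1)))² = (5 + (⅘ + 10))² = (5 + 54/5)² = (79/5)² = 6241/25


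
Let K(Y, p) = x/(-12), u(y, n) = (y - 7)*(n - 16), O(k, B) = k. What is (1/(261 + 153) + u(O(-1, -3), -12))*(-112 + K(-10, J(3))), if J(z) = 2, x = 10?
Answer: -62782949/2484 ≈ -25275.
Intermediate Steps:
u(y, n) = (-16 + n)*(-7 + y) (u(y, n) = (-7 + y)*(-16 + n) = (-16 + n)*(-7 + y))
K(Y, p) = -⅚ (K(Y, p) = 10/(-12) = 10*(-1/12) = -⅚)
(1/(261 + 153) + u(O(-1, -3), -12))*(-112 + K(-10, J(3))) = (1/(261 + 153) + (112 - 16*(-1) - 7*(-12) - 12*(-1)))*(-112 - ⅚) = (1/414 + (112 + 16 + 84 + 12))*(-677/6) = (1/414 + 224)*(-677/6) = (92737/414)*(-677/6) = -62782949/2484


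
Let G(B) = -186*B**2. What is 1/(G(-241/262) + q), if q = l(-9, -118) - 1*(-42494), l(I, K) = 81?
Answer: 34322/1455857617 ≈ 2.3575e-5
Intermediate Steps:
q = 42575 (q = 81 - 1*(-42494) = 81 + 42494 = 42575)
1/(G(-241/262) + q) = 1/(-186*(-241/262)**2 + 42575) = 1/(-186*58081/68644 + 42575) = 1/(-5401533/34322 + 42575) = 1/(1455857617/34322) = 34322/1455857617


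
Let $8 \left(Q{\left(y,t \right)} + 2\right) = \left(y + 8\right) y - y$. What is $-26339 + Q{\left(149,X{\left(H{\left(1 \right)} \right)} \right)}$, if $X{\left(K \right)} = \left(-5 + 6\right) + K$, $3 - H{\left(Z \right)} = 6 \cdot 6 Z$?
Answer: $- \frac{46871}{2} \approx -23436.0$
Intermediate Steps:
$H{\left(Z \right)} = 3 - 36 Z$ ($H{\left(Z \right)} = 3 - 6 \cdot 6 Z = 3 - 36 Z$)
$X{\left(K \right)} = 1 + K$
$Q{\left(y,t \right)} = -2 - \frac{y}{8} + \frac{y \left(8 + y\right)}{8}$ ($Q{\left(y,t \right)} = -2 + \frac{\left(y + 8\right) y - y}{8} = -2 + \frac{\left(8 + y\right) y - y}{8} = -2 + \frac{y \left(8 + y\right) - y}{8} = -2 + \frac{- y + y \left(8 + y\right)}{8} = -2 + \left(- \frac{y}{8} + \frac{y \left(8 + y\right)}{8}\right) = -2 - \frac{y}{8} + \frac{y \left(8 + y\right)}{8}$)
$-26339 + Q{\left(149,X{\left(H{\left(1 \right)} \right)} \right)} = -26339 + \left(-2 + \frac{149^{2}}{8} + \frac{7}{8} \cdot 149\right) = -26339 + \left(-2 + \frac{1}{8} \cdot 22201 + \frac{1043}{8}\right) = -26339 + \left(-2 + \frac{22201}{8} + \frac{1043}{8}\right) = -26339 + \frac{5807}{2} = - \frac{46871}{2}$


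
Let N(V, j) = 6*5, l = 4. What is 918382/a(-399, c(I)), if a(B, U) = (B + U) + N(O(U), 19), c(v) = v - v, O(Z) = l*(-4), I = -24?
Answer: -918382/369 ≈ -2488.8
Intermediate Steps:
O(Z) = -16 (O(Z) = 4*(-4) = -16)
N(V, j) = 30
c(v) = 0
a(B, U) = 30 + B + U (a(B, U) = (B + U) + 30 = 30 + B + U)
918382/a(-399, c(I)) = 918382/(30 - 399 + 0) = 918382/(-369) = 918382*(-1/369) = -918382/369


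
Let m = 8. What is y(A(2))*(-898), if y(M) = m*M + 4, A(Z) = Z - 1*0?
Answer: -17960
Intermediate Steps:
A(Z) = Z (A(Z) = Z + 0 = Z)
y(M) = 4 + 8*M (y(M) = 8*M + 4 = 4 + 8*M)
y(A(2))*(-898) = (4 + 8*2)*(-898) = (4 + 16)*(-898) = 20*(-898) = -17960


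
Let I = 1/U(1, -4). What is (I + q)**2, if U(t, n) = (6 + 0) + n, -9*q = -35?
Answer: 6241/324 ≈ 19.262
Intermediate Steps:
q = 35/9 (q = -1/9*(-35) = 35/9 ≈ 3.8889)
U(t, n) = 6 + n
I = 1/2 (I = 1/(6 - 4) = 1/2 ≈ 0.50000)
(I + q)**2 = (1/2 + 35/9)**2 = (79/18)**2 = 6241/324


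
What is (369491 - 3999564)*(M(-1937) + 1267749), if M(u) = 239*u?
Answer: -2921504530838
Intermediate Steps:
(369491 - 3999564)*(M(-1937) + 1267749) = (369491 - 3999564)*(239*(-1937) + 1267749) = -3630073*(-462943 + 1267749) = -3630073*804806 = -2921504530838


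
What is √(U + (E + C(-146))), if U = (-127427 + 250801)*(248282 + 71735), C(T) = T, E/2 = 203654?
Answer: 2*√9870546130 ≈ 1.9870e+5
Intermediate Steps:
E = 407308 (E = 2*203654 = 407308)
U = 39481777358 (U = 123374*320017 = 39481777358)
√(U + (E + C(-146))) = √(39481777358 + (407308 - 146)) = √(39481777358 + 407162) = √39482184520 = 2*√9870546130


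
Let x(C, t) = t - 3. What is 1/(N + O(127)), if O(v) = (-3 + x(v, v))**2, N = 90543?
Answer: 1/105184 ≈ 9.5071e-6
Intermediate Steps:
x(C, t) = -3 + t
O(v) = (-6 + v)**2 (O(v) = (-3 + (-3 + v))**2 = (-6 + v)**2)
1/(N + O(127)) = 1/(90543 + (-6 + 127)**2) = 1/(90543 + 121**2) = 1/(90543 + 14641) = 1/105184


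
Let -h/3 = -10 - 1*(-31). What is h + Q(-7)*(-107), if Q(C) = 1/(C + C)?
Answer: -775/14 ≈ -55.357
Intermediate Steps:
Q(C) = 1/(2*C)
h = -63 (h = -3*(-10 - 1*(-31)) = -3*(-10 + 31) = -3*21 = -63)
h + Q(-7)*(-107) = -63 + ((½)/(-7))*(-107) = -63 + ((½)*(-⅐))*(-107) = -63 - 1/14*(-107) = -63 + 107/14 = -775/14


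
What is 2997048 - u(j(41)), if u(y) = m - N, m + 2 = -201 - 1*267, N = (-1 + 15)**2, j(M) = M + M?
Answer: 2997714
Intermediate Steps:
j(M) = 2*M
N = 196 (N = 14**2 = 196)
m = -470 (m = -2 + (-201 - 1*267) = -2 + (-201 - 267) = -2 - 468 = -470)
u(y) = -666 (u(y) = -470 - 1*196 = -470 - 196 = -666)
2997048 - u(j(41)) = 2997048 - 1*(-666) = 2997048 + 666 = 2997714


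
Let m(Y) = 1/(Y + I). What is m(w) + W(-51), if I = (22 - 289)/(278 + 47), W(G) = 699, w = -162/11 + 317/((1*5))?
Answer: 119580107/171068 ≈ 699.02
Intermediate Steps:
w = 2677/55 (w = -162*1/11 + 317/5 = -162/11 + 317*(⅕) = -162/11 + 317/5 = 2677/55 ≈ 48.673)
I = -267/325 ≈ -0.82154
m(Y) = 1/(-267/325 + Y) (m(Y) = 1/(Y - 267/325) = 1/(-267/325 + Y))
m(w) + W(-51) = 325/(-267 + 325*(2677/55)) + 699 = 325/(-267 + 174005/11) + 699 = 325/(171068/11) + 699 = 325*(11/171068) + 699 = 3575/171068 + 699 = 119580107/171068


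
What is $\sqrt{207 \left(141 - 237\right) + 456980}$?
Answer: $2 \sqrt{109277} \approx 661.14$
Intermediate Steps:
$\sqrt{207 \left(141 - 237\right) + 456980} = \sqrt{207 \left(-96\right) + 456980} = \sqrt{-19872 + 456980} = \sqrt{437108} = 2 \sqrt{109277}$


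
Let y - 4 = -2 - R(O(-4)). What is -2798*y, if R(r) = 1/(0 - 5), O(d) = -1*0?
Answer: -30778/5 ≈ -6155.6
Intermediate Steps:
O(d) = 0
R(r) = -⅕ (R(r) = 1/(-5) = -⅕)
y = 11/5 (y = 4 + (-2 - 1*(-⅕)) = 4 + (-2 + ⅕) = 4 - 9/5 = 11/5 ≈ 2.2000)
-2798*y = -2798*11/5 = -30778/5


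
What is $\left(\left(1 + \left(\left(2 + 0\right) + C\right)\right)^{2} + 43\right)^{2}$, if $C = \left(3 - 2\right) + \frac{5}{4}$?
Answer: $\frac{1274641}{256} \approx 4979.1$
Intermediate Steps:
$C = \frac{9}{4}$ ($C = 1 + 5 \cdot \frac{1}{4} = 1 + \frac{5}{4} = \frac{9}{4} \approx 2.25$)
$\left(\left(1 + \left(\left(2 + 0\right) + C\right)\right)^{2} + 43\right)^{2} = \left(\left(1 + \left(\left(2 + 0\right) + \frac{9}{4}\right)\right)^{2} + 43\right)^{2} = \left(\left(1 + \left(2 + \frac{9}{4}\right)\right)^{2} + 43\right)^{2} = \left(\left(1 + \frac{17}{4}\right)^{2} + 43\right)^{2} = \left(\left(\frac{21}{4}\right)^{2} + 43\right)^{2} = \left(\frac{441}{16} + 43\right)^{2} = \left(\frac{1129}{16}\right)^{2} = \frac{1274641}{256}$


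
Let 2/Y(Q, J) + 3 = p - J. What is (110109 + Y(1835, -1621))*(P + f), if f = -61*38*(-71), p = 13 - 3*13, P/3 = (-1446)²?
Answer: 282105399575195/398 ≈ 7.0881e+11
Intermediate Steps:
P = 6272748 (P = 3*(-1446)² = 3*2090916 = 6272748)
p = -26 (p = 13 - 39 = -26)
f = 164578 (f = -2318*(-71) = 164578)
Y(Q, J) = 2/(-29 - J) (Y(Q, J) = 2/(-3 + (-26 - J)) = 2/(-29 - J))
(110109 + Y(1835, -1621))*(P + f) = (110109 - 2/(29 - 1621))*(6272748 + 164578) = (110109 - 2/(-1592))*6437326 = (110109 - 2*(-1/1592))*6437326 = (110109 + 1/796)*6437326 = (87646765/796)*6437326 = 282105399575195/398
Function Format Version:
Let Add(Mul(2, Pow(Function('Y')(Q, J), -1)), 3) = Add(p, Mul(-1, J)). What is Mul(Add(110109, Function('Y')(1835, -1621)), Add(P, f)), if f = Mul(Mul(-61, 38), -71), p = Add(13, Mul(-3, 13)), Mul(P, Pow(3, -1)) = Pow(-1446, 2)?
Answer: Rational(282105399575195, 398) ≈ 7.0881e+11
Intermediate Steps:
P = 6272748 (P = Mul(3, Pow(-1446, 2)) = Mul(3, 2090916) = 6272748)
p = -26 (p = Add(13, -39) = -26)
f = 164578 (f = Mul(-2318, -71) = 164578)
Function('Y')(Q, J) = Mul(2, Pow(Add(-29, Mul(-1, J)), -1)) (Function('Y')(Q, J) = Mul(2, Pow(Add(-3, Add(-26, Mul(-1, J))), -1)) = Mul(2, Pow(Add(-29, Mul(-1, J)), -1)))
Mul(Add(110109, Function('Y')(1835, -1621)), Add(P, f)) = Mul(Add(110109, Mul(-2, Pow(Add(29, -1621), -1))), Add(6272748, 164578)) = Mul(Add(110109, Mul(-2, Pow(-1592, -1))), 6437326) = Mul(Add(110109, Mul(-2, Rational(-1, 1592))), 6437326) = Mul(Add(110109, Rational(1, 796)), 6437326) = Mul(Rational(87646765, 796), 6437326) = Rational(282105399575195, 398)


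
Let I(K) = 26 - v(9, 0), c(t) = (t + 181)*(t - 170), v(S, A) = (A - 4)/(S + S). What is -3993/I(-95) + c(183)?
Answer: 1080815/236 ≈ 4579.7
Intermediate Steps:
v(S, A) = (-4 + A)/(2*S) (v(S, A) = (-4 + A)/((2*S)) = (-4 + A)*(1/(2*S)) = (-4 + A)/(2*S))
c(t) = (-170 + t)*(181 + t) (c(t) = (181 + t)*(-170 + t) = (-170 + t)*(181 + t))
I(K) = 236/9 (I(K) = 26 - (-4 + 0)/(2*9) = 26 - (-4)/(2*9) = 26 - 1*(-2/9) = 26 + 2/9 = 236/9)
-3993/I(-95) + c(183) = -3993/236/9 + (-30770 + 183**2 + 11*183) = -3993*9/236 + (-30770 + 33489 + 2013) = -35937/236 + 4732 = 1080815/236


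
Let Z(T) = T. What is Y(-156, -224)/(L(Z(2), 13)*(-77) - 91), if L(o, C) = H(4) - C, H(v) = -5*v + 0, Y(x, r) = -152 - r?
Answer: 36/1225 ≈ 0.029388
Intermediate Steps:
H(v) = -5*v
L(o, C) = -20 - C (L(o, C) = -5*4 - C = -20 - C)
Y(-156, -224)/(L(Z(2), 13)*(-77) - 91) = (-152 - 1*(-224))/((-20 - 1*13)*(-77) - 91) = (-152 + 224)/((-20 - 13)*(-77) - 91) = 72/(-33*(-77) - 91) = 72/(2541 - 91) = 72/2450 = 72*(1/2450) = 36/1225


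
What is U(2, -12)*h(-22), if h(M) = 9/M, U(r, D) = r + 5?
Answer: -63/22 ≈ -2.8636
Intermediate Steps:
U(r, D) = 5 + r
U(2, -12)*h(-22) = (5 + 2)*(9/(-22)) = 7*(9*(-1/22)) = 7*(-9/22) = -63/22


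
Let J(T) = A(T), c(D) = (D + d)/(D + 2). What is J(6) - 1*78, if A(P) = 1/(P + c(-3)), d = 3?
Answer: -467/6 ≈ -77.833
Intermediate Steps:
c(D) = (3 + D)/(2 + D) (c(D) = (D + 3)/(D + 2) = (3 + D)/(2 + D))
A(P) = 1/P (A(P) = 1/(P + (3 - 3)/(2 - 3)) = 1/(P + 0/(-1)) = 1/(P - 1*0) = 1/(P + 0) = 1/P)
J(T) = 1/T
J(6) - 1*78 = 1/6 - 1*78 = 1/6 - 78 = -467/6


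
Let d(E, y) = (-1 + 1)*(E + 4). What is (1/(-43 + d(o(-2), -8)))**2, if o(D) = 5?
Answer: 1/1849 ≈ 0.00054083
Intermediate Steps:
d(E, y) = 0 (d(E, y) = 0*(4 + E) = 0)
(1/(-43 + d(o(-2), -8)))**2 = (1/(-43 + 0))**2 = (1/(-43))**2 = (-1/43)**2 = 1/1849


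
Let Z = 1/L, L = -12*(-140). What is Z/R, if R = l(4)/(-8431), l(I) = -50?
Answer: 8431/84000 ≈ 0.10037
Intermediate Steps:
L = 1680
Z = 1/1680 ≈ 0.00059524
R = 50/8431 (R = -50/(-8431) = -50*(-1/8431) = 50/8431 ≈ 0.0059305)
Z/R = 1/(1680*(50/8431)) = (1/1680)*(8431/50) = 8431/84000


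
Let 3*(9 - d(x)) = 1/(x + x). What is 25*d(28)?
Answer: 37775/168 ≈ 224.85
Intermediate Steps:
d(x) = 9 - 1/(6*x) (d(x) = 9 - 1/(3*(x + x)) = 9 - 1/(2*x)/3 = 9 - 1/(6*x))
25*d(28) = 25*(9 - ⅙/28) = 25*(9 - ⅙*1/28) = 25*(9 - 1/168) = 25*(1511/168) = 37775/168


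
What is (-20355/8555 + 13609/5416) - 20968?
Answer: -3293296995/157064 ≈ -20968.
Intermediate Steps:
(-20355/8555 + 13609/5416) - 20968 = (-20355*1/8555 + 13609*(1/5416)) - 20968 = (-69/29 + 13609/5416) - 20968 = 20957/157064 - 20968 = -3293296995/157064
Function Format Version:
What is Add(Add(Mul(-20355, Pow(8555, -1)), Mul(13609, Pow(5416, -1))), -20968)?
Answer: Rational(-3293296995, 157064) ≈ -20968.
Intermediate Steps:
Add(Add(Mul(-20355, Pow(8555, -1)), Mul(13609, Pow(5416, -1))), -20968) = Add(Add(Mul(-20355, Rational(1, 8555)), Mul(13609, Rational(1, 5416))), -20968) = Add(Add(Rational(-69, 29), Rational(13609, 5416)), -20968) = Add(Rational(20957, 157064), -20968) = Rational(-3293296995, 157064)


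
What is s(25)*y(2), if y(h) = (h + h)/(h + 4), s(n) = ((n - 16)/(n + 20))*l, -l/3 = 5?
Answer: -2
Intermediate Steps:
l = -15 (l = -3*5 = -15)
s(n) = -15*(-16 + n)/(20 + n) (s(n) = ((n - 16)/(n + 20))*(-15) = ((-16 + n)/(20 + n))*(-15) = -15*(-16 + n)/(20 + n))
y(h) = 2*h/(4 + h) (y(h) = (2*h)/(4 + h) = 2*h/(4 + h))
s(25)*y(2) = (15*(16 - 1*25)/(20 + 25))*(2*2/(4 + 2)) = (15*(16 - 25)/45)*(2*2/6) = (15*(1/45)*(-9))*(2*2*(1/6)) = -3*2/3 = -2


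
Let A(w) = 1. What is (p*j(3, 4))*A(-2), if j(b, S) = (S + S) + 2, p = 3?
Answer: 30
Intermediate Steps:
j(b, S) = 2 + 2*S (j(b, S) = 2*S + 2 = 2 + 2*S)
(p*j(3, 4))*A(-2) = (3*(2 + 2*4))*1 = (3*(2 + 8))*1 = (3*10)*1 = 30*1 = 30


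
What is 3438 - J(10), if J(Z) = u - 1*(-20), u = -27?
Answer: 3445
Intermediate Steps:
J(Z) = -7 (J(Z) = -27 - 1*(-20) = -27 + 20 = -7)
3438 - J(10) = 3438 - 1*(-7) = 3438 + 7 = 3445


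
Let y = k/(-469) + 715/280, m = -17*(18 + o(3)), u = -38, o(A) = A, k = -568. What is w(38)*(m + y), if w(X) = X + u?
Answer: 0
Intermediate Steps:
m = -357 (m = -17*(18 + 3) = -17*21 = -357)
w(X) = -38 + X (w(X) = X - 38 = -38 + X)
y = 14125/3752 (y = -568/(-469) + 715/280 = -568*(-1/469) + 715*(1/280) = 568/469 + 143/56 = 14125/3752 ≈ 3.7647)
w(38)*(m + y) = (-38 + 38)*(-357 + 14125/3752) = 0*(-1325339/3752) = 0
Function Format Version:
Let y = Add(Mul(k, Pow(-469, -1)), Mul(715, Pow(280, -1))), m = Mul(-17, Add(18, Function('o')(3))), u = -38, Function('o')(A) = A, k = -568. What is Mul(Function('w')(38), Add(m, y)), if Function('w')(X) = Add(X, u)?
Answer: 0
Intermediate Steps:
m = -357 (m = Mul(-17, Add(18, 3)) = Mul(-17, 21) = -357)
Function('w')(X) = Add(-38, X) (Function('w')(X) = Add(X, -38) = Add(-38, X))
y = Rational(14125, 3752) (y = Add(Mul(-568, Pow(-469, -1)), Mul(715, Pow(280, -1))) = Add(Mul(-568, Rational(-1, 469)), Mul(715, Rational(1, 280))) = Add(Rational(568, 469), Rational(143, 56)) = Rational(14125, 3752) ≈ 3.7647)
Mul(Function('w')(38), Add(m, y)) = Mul(Add(-38, 38), Add(-357, Rational(14125, 3752))) = Mul(0, Rational(-1325339, 3752)) = 0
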